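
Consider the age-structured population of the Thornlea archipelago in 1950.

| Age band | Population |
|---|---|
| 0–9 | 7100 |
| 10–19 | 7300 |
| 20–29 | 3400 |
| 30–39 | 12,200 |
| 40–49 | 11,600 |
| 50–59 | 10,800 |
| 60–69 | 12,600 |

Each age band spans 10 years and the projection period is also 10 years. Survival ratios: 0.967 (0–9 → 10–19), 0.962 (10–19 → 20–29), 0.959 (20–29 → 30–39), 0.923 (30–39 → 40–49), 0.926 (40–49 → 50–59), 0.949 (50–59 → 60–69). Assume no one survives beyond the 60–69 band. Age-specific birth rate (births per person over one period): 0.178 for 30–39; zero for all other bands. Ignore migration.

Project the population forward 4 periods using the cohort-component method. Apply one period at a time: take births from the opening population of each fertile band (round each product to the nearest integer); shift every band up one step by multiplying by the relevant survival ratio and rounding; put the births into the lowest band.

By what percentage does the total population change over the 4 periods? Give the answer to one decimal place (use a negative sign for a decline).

-70.8

Numbering the bands 1..7 from youngest to oldest:
Period 1:
Births: 12200 × 0.178 = 2172
Band 2: 7100 × 0.967 = 6866
Band 3: 7300 × 0.962 = 7023
Band 4: 3400 × 0.959 = 3261
Band 5: 12200 × 0.923 = 11261
Band 6: 11600 × 0.926 = 10742
Band 7: 10800 × 0.949 = 10249
Giving 2172 / 6866 / 7023 / 3261 / 11261 / 10742 / 10249.
Period 2:
Births: 3261 × 0.178 = 580
Band 2: 2172 × 0.967 = 2100
Band 3: 6866 × 0.962 = 6605
Band 4: 7023 × 0.959 = 6735
Band 5: 3261 × 0.923 = 3010
Band 6: 11261 × 0.926 = 10428
Band 7: 10742 × 0.949 = 10194
Giving 580 / 2100 / 6605 / 6735 / 3010 / 10428 / 10194.
Period 3:
Births: 6735 × 0.178 = 1199
Band 2: 580 × 0.967 = 561
Band 3: 2100 × 0.962 = 2020
Band 4: 6605 × 0.959 = 6334
Band 5: 6735 × 0.923 = 6216
Band 6: 3010 × 0.926 = 2787
Band 7: 10428 × 0.949 = 9896
Giving 1199 / 561 / 2020 / 6334 / 6216 / 2787 / 9896.
Period 4:
Births: 6334 × 0.178 = 1127
Band 2: 1199 × 0.967 = 1159
Band 3: 561 × 0.962 = 540
Band 4: 2020 × 0.959 = 1937
Band 5: 6334 × 0.923 = 5846
Band 6: 6216 × 0.926 = 5756
Band 7: 2787 × 0.949 = 2645
Giving 1127 / 1159 / 540 / 1937 / 5846 / 5756 / 2645.
Total: 65000 → 19010; change = -45990; percentage change = -70.8%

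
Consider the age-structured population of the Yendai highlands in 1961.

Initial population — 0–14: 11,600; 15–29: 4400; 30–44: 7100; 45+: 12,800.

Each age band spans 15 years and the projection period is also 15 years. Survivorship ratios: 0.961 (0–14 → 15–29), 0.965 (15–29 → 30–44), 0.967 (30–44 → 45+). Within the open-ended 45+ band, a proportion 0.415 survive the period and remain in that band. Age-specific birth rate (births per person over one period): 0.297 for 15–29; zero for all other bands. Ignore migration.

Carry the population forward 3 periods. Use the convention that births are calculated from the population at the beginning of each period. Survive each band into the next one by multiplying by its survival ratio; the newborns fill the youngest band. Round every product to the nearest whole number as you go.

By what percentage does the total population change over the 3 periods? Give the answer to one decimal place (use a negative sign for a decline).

[period 1]
Births: 4400 × 0.297 = 1307
15–29: 11600 × 0.961 = 11148
30–44: 4400 × 0.965 = 4246
45+: 7100 × 0.967 + 12800 × 0.415 = 6866 + 5312 = 12178
→ [1307, 11148, 4246, 12178]
[period 2]
Births: 11148 × 0.297 = 3311
15–29: 1307 × 0.961 = 1256
30–44: 11148 × 0.965 = 10758
45+: 4246 × 0.967 + 12178 × 0.415 = 4106 + 5054 = 9160
→ [3311, 1256, 10758, 9160]
[period 3]
Births: 1256 × 0.297 = 373
15–29: 3311 × 0.961 = 3182
30–44: 1256 × 0.965 = 1212
45+: 10758 × 0.967 + 9160 × 0.415 = 10403 + 3801 = 14204
→ [373, 3182, 1212, 14204]
Total: 35900 → 18971; change = -16929; percentage change = -47.2%

-47.2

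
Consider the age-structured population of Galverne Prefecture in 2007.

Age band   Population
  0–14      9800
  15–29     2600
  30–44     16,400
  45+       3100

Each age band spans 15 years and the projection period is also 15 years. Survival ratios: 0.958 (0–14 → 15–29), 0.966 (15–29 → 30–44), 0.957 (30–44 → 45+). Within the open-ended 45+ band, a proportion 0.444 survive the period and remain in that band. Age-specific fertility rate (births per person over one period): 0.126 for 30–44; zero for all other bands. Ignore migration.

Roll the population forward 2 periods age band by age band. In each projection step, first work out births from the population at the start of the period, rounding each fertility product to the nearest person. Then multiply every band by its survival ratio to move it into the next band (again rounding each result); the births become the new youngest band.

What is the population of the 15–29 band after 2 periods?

1979

Let band 1 be 0–14 through band 4 = 45+.
Period 1:
Births: 16400 × 0.126 = 2066
Band 2: 9800 × 0.958 = 9388
Band 3: 2600 × 0.966 = 2512
Band 4: 16400 × 0.957 + 3100 × 0.444 = 15695 + 1376 = 17071
→ [2066, 9388, 2512, 17071]
Period 2:
Births: 2512 × 0.126 = 317
Band 2: 2066 × 0.958 = 1979
Band 3: 9388 × 0.966 = 9069
Band 4: 2512 × 0.957 + 17071 × 0.444 = 2404 + 7580 = 9984
→ [317, 1979, 9069, 9984]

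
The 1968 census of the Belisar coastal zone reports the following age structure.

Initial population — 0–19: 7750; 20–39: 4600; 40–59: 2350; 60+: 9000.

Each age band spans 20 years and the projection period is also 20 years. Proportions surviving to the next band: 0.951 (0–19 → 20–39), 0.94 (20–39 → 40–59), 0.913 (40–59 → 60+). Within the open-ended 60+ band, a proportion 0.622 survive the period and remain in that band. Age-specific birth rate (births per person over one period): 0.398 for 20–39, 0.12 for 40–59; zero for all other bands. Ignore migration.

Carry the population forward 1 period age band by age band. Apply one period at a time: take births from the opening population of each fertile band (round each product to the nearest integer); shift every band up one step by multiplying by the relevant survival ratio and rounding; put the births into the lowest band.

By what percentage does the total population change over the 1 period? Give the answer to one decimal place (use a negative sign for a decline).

Let band 1 be 0–19 through band 4 = 60+.
— Period 1 —
Births: 4600 × 0.398 = 1831 ; 2350 × 0.12 = 282 → total 2113
Band 2: 7750 × 0.951 = 7370
Band 3: 4600 × 0.94 = 4324
Band 4: 2350 × 0.913 + 9000 × 0.622 = 2146 + 5598 = 7744
End of period: [2113, 7370, 4324, 7744]
Total: 23700 → 21551; change = -2149; percentage change = -9.1%

-9.1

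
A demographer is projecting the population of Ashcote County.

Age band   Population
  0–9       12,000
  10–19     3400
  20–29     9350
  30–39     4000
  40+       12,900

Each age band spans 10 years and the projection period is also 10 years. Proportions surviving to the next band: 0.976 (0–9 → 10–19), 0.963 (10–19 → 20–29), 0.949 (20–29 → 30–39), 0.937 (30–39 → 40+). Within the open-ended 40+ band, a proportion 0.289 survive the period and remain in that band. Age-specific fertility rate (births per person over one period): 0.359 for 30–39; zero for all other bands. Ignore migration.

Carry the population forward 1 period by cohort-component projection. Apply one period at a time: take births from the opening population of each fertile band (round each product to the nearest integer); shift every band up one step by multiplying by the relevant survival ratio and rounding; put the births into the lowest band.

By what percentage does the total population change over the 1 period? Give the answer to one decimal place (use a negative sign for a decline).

Numbering the groups 1..5 from youngest to oldest:
After projecting period 1:
Births: 4000 * 0.359 = 1436
Group 2: 12000 * 0.976 = 11712
Group 3: 3400 * 0.963 = 3274
Group 4: 9350 * 0.949 = 8873
Group 5: 4000 * 0.937 + 12900 * 0.289 = 3748 + 3728 = 7476
→ [1436, 11712, 3274, 8873, 7476]
Total: 41650 → 32771; change = -8879; percentage change = -21.3%

-21.3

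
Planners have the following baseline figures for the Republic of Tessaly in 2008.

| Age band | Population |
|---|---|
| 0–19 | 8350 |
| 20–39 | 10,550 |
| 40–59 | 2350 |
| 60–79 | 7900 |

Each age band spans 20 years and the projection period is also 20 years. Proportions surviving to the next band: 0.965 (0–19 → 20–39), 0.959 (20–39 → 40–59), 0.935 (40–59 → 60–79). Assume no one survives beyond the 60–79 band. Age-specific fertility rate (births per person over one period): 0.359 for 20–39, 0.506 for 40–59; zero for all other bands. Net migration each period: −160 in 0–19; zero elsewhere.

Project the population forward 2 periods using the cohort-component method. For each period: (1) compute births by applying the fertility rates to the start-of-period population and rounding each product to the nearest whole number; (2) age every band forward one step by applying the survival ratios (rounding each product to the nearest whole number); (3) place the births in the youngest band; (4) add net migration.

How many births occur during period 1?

(Bands numbered youngest = 1 to oldest = 4.)
Period 1.
Births: 10550 * 0.359 = 3787 ; 2350 * 0.506 = 1189 ⇒ total 4976
Band 2: 8350 * 0.965 = 8058
Band 3: 10550 * 0.959 = 10117
Band 4: 2350 * 0.935 = 2197
Net migration: Band 1 − 160 → 4816
Population now: 0–19=4816, 20–39=8058, 40–59=10117, 60–79=2197

4976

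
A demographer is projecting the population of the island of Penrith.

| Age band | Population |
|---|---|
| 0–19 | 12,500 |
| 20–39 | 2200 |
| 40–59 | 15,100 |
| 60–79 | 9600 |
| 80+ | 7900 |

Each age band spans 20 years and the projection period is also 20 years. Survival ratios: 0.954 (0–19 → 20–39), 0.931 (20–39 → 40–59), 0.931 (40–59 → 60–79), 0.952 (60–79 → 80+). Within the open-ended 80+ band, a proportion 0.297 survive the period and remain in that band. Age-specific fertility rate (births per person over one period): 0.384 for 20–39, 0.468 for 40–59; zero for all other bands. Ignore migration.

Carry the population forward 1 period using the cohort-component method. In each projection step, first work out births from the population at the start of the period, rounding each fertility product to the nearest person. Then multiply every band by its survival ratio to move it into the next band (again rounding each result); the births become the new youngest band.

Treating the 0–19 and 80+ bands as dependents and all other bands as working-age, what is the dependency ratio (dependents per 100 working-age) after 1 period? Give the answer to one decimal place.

Period 1:
Births: 2200 × 0.384 = 845  |  15100 × 0.468 = 7067 → total 7912
20–39: 12500 × 0.954 = 11925
40–59: 2200 × 0.931 = 2048
60–79: 15100 × 0.931 = 14058
80+: 9600 × 0.952 + 7900 × 0.297 = 9139 + 2346 = 11485
→ [7912, 11925, 2048, 14058, 11485]
Dependents (band 0–19 + band 80+) = 7912 + 11485 = 19397; working-age = 28031; ratio = 19397/28031 × 100 = 69.2

69.2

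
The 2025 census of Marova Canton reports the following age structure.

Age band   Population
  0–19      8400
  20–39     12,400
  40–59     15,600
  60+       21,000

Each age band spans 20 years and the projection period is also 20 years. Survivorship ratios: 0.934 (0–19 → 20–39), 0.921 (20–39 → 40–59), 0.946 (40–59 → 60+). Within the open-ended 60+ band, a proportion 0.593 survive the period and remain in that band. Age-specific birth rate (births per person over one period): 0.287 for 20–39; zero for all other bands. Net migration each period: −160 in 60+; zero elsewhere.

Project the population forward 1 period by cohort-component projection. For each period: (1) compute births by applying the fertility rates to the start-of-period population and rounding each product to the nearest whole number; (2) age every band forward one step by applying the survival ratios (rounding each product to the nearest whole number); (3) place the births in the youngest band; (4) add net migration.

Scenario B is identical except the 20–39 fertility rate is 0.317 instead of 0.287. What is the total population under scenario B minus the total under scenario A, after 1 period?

372

Period 1.
Births: 12400 × 0.287 = 3559
20–39: 8400 × 0.934 = 7846
40–59: 12400 × 0.921 = 11420
60+: 15600 × 0.946 + 21000 × 0.593 = 14758 + 12453 = 27211
Net migration: 60+ − 160 → 27051
Population now: 0–19=3559, 20–39=7846, 40–59=11420, 60+=27051
Scenario A total after 1 period: 49876
Scenario B projection —
Period 1.
Births: 12400 × 0.317 = 3931
20–39: 8400 × 0.934 = 7846
40–59: 12400 × 0.921 = 11420
60+: 15600 × 0.946 + 21000 × 0.593 = 14758 + 12453 = 27211
Net migration: 60+ − 160 → 27051
Population now: 0–19=3931, 20–39=7846, 40–59=11420, 60+=27051
Scenario B total after 1 period: 50248
Difference B − A = 50248 − 49876 = 372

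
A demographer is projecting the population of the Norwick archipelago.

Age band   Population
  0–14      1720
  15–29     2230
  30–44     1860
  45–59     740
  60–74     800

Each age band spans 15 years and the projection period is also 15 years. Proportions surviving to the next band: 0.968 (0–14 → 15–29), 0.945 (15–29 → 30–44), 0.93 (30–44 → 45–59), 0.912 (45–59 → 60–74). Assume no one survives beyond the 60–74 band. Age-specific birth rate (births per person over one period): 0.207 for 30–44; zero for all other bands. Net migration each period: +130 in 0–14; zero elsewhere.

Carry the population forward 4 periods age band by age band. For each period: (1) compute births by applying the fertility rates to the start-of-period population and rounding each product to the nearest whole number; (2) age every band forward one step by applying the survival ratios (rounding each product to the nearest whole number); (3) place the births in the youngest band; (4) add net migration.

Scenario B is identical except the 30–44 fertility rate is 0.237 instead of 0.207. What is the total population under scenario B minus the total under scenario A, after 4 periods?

Call the bands 1 to 5, youngest first.
— Period 1 —
Births: 1860 * 0.207 = 385
Band 2: 1720 * 0.968 = 1665
Band 3: 2230 * 0.945 = 2107
Band 4: 1860 * 0.93 = 1730
Band 5: 740 * 0.912 = 675
Net migration: Band 1 + 130 → 515
End of period: [515, 1665, 2107, 1730, 675]
— Period 2 —
Births: 2107 * 0.207 = 436
Band 2: 515 * 0.968 = 499
Band 3: 1665 * 0.945 = 1573
Band 4: 2107 * 0.93 = 1960
Band 5: 1730 * 0.912 = 1578
Net migration: Band 1 + 130 → 566
End of period: [566, 499, 1573, 1960, 1578]
— Period 3 —
Births: 1573 * 0.207 = 326
Band 2: 566 * 0.968 = 548
Band 3: 499 * 0.945 = 472
Band 4: 1573 * 0.93 = 1463
Band 5: 1960 * 0.912 = 1788
Net migration: Band 1 + 130 → 456
End of period: [456, 548, 472, 1463, 1788]
— Period 4 —
Births: 472 * 0.207 = 98
Band 2: 456 * 0.968 = 441
Band 3: 548 * 0.945 = 518
Band 4: 472 * 0.93 = 439
Band 5: 1463 * 0.912 = 1334
Net migration: Band 1 + 130 → 228
End of period: [228, 441, 518, 439, 1334]
Scenario A total after 4 periods: 2960
Scenario B projection —
— Period 1 —
Births: 1860 * 0.237 = 441
Band 2: 1720 * 0.968 = 1665
Band 3: 2230 * 0.945 = 2107
Band 4: 1860 * 0.93 = 1730
Band 5: 740 * 0.912 = 675
Net migration: Band 1 + 130 → 571
End of period: [571, 1665, 2107, 1730, 675]
— Period 2 —
Births: 2107 * 0.237 = 499
Band 2: 571 * 0.968 = 553
Band 3: 1665 * 0.945 = 1573
Band 4: 2107 * 0.93 = 1960
Band 5: 1730 * 0.912 = 1578
Net migration: Band 1 + 130 → 629
End of period: [629, 553, 1573, 1960, 1578]
— Period 3 —
Births: 1573 * 0.237 = 373
Band 2: 629 * 0.968 = 609
Band 3: 553 * 0.945 = 523
Band 4: 1573 * 0.93 = 1463
Band 5: 1960 * 0.912 = 1788
Net migration: Band 1 + 130 → 503
End of period: [503, 609, 523, 1463, 1788]
— Period 4 —
Births: 523 * 0.237 = 124
Band 2: 503 * 0.968 = 487
Band 3: 609 * 0.945 = 576
Band 4: 523 * 0.93 = 486
Band 5: 1463 * 0.912 = 1334
Net migration: Band 1 + 130 → 254
End of period: [254, 487, 576, 486, 1334]
Scenario B total after 4 periods: 3137
Difference B − A = 3137 − 2960 = 177

177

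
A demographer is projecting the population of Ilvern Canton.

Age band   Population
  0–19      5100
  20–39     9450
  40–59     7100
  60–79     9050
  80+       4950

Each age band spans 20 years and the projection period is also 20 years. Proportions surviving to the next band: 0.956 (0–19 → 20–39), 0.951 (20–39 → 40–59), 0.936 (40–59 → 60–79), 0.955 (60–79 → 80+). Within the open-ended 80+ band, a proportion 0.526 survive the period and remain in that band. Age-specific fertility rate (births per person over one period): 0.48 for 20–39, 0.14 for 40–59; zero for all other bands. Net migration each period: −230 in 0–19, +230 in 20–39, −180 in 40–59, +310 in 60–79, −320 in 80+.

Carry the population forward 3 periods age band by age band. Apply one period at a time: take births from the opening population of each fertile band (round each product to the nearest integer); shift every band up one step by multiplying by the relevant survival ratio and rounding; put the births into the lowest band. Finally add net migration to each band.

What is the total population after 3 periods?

Let group 1 be 0–19 through group 5 = 80+.
[period 1]
Births: 9450 × 0.48 = 4536, 7100 × 0.14 = 994 → total 5530
Group 2: 5100 × 0.956 = 4876
Group 3: 9450 × 0.951 = 8987
Group 4: 7100 × 0.936 = 6646
Group 5: 9050 × 0.955 + 4950 × 0.526 = 8643 + 2604 = 11247
Net migration: Group 1 − 230 → 5300; Group 2 + 230 → 5106; Group 3 − 180 → 8807; Group 4 + 310 → 6956; Group 5 − 320 → 10927
End of period: [5300, 5106, 8807, 6956, 10927]
[period 2]
Births: 5106 × 0.48 = 2451, 8807 × 0.14 = 1233 → total 3684
Group 2: 5300 × 0.956 = 5067
Group 3: 5106 × 0.951 = 4856
Group 4: 8807 × 0.936 = 8243
Group 5: 6956 × 0.955 + 10927 × 0.526 = 6643 + 5748 = 12391
Net migration: Group 1 − 230 → 3454; Group 2 + 230 → 5297; Group 3 − 180 → 4676; Group 4 + 310 → 8553; Group 5 − 320 → 12071
End of period: [3454, 5297, 4676, 8553, 12071]
[period 3]
Births: 5297 × 0.48 = 2543, 4676 × 0.14 = 655 → total 3198
Group 2: 3454 × 0.956 = 3302
Group 3: 5297 × 0.951 = 5037
Group 4: 4676 × 0.936 = 4377
Group 5: 8553 × 0.955 + 12071 × 0.526 = 8168 + 6349 = 14517
Net migration: Group 1 − 230 → 2968; Group 2 + 230 → 3532; Group 3 − 180 → 4857; Group 4 + 310 → 4687; Group 5 − 320 → 14197
End of period: [2968, 3532, 4857, 4687, 14197]
Total after period 3: 2968 + 3532 + 4857 + 4687 + 14197 = 30241

30241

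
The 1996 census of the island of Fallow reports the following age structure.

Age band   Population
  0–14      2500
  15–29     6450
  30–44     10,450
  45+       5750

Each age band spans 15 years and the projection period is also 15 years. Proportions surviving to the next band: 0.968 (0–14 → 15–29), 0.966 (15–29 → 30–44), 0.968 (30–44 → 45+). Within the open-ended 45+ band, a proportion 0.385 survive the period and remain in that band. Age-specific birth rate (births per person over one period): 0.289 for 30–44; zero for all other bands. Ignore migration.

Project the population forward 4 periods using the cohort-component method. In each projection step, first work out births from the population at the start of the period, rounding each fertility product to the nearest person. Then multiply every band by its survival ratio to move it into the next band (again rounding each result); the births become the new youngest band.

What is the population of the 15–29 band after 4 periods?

After projecting period 1:
Births: 10450 × 0.289 = 3020
15–29: 2500 × 0.968 = 2420
30–44: 6450 × 0.966 = 6231
45+: 10450 × 0.968 + 5750 × 0.385 = 10116 + 2214 = 12330
Giving 3020 / 2420 / 6231 / 12330.
After projecting period 2:
Births: 6231 × 0.289 = 1801
15–29: 3020 × 0.968 = 2923
30–44: 2420 × 0.966 = 2338
45+: 6231 × 0.968 + 12330 × 0.385 = 6032 + 4747 = 10779
Giving 1801 / 2923 / 2338 / 10779.
After projecting period 3:
Births: 2338 × 0.289 = 676
15–29: 1801 × 0.968 = 1743
30–44: 2923 × 0.966 = 2824
45+: 2338 × 0.968 + 10779 × 0.385 = 2263 + 4150 = 6413
Giving 676 / 1743 / 2824 / 6413.
After projecting period 4:
Births: 2824 × 0.289 = 816
15–29: 676 × 0.968 = 654
30–44: 1743 × 0.966 = 1684
45+: 2824 × 0.968 + 6413 × 0.385 = 2734 + 2469 = 5203
Giving 816 / 654 / 1684 / 5203.

654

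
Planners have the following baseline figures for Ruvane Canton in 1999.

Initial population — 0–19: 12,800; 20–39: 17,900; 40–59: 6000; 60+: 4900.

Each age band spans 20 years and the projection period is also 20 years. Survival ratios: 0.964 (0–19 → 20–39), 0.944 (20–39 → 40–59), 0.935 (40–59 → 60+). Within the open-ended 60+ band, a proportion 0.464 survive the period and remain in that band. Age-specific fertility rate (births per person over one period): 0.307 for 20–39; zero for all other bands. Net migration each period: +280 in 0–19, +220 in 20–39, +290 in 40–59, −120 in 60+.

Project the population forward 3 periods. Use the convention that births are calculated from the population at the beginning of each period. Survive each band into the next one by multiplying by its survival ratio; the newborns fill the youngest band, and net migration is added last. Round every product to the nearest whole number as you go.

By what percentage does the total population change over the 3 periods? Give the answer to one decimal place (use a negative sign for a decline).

After projecting period 1:
Births: 17900 × 0.307 = 5495
20–39: 12800 × 0.964 = 12339
40–59: 17900 × 0.944 = 16898
60+: 6000 × 0.935 + 4900 × 0.464 = 5610 + 2274 = 7884
Net migration: 0–19 + 280 → 5775; 20–39 + 220 → 12559; 40–59 + 290 → 17188; 60+ − 120 → 7764
End of period: [5775, 12559, 17188, 7764]
After projecting period 2:
Births: 12559 × 0.307 = 3856
20–39: 5775 × 0.964 = 5567
40–59: 12559 × 0.944 = 11856
60+: 17188 × 0.935 + 7764 × 0.464 = 16071 + 3602 = 19673
Net migration: 0–19 + 280 → 4136; 20–39 + 220 → 5787; 40–59 + 290 → 12146; 60+ − 120 → 19553
End of period: [4136, 5787, 12146, 19553]
After projecting period 3:
Births: 5787 × 0.307 = 1777
20–39: 4136 × 0.964 = 3987
40–59: 5787 × 0.944 = 5463
60+: 12146 × 0.935 + 19553 × 0.464 = 11357 + 9073 = 20430
Net migration: 0–19 + 280 → 2057; 20–39 + 220 → 4207; 40–59 + 290 → 5753; 60+ − 120 → 20310
End of period: [2057, 4207, 5753, 20310]
Total: 41600 → 32327; change = -9273; percentage change = -22.3%

-22.3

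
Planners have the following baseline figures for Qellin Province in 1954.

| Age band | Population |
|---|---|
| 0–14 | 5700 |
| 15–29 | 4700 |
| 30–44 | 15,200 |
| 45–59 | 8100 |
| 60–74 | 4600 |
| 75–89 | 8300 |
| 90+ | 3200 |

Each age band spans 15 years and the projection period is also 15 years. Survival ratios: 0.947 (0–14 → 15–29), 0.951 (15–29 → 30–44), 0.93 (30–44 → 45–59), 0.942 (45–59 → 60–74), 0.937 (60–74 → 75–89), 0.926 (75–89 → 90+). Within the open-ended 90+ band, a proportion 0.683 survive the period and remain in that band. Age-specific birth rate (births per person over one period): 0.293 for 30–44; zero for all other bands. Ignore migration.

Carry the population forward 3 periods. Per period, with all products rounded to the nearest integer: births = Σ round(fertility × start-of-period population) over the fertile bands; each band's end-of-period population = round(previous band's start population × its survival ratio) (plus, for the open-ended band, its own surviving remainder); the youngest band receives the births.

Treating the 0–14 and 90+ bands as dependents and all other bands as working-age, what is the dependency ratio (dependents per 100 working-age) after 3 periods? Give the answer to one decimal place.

Period 1.
Births: 15200 × 0.293 = 4454
15–29: 5700 × 0.947 = 5398
30–44: 4700 × 0.951 = 4470
45–59: 15200 × 0.93 = 14136
60–74: 8100 × 0.942 = 7630
75–89: 4600 × 0.937 = 4310
90+: 8300 × 0.926 + 3200 × 0.683 = 7686 + 2186 = 9872
Population now: 0–14=4454, 15–29=5398, 30–44=4470, 45–59=14136, 60–74=7630, 75–89=4310, 90+=9872
Period 2.
Births: 4470 × 0.293 = 1310
15–29: 4454 × 0.947 = 4218
30–44: 5398 × 0.951 = 5133
45–59: 4470 × 0.93 = 4157
60–74: 14136 × 0.942 = 13316
75–89: 7630 × 0.937 = 7149
90+: 4310 × 0.926 + 9872 × 0.683 = 3991 + 6743 = 10734
Population now: 0–14=1310, 15–29=4218, 30–44=5133, 45–59=4157, 60–74=13316, 75–89=7149, 90+=10734
Period 3.
Births: 5133 × 0.293 = 1504
15–29: 1310 × 0.947 = 1241
30–44: 4218 × 0.951 = 4011
45–59: 5133 × 0.93 = 4774
60–74: 4157 × 0.942 = 3916
75–89: 13316 × 0.937 = 12477
90+: 7149 × 0.926 + 10734 × 0.683 = 6620 + 7331 = 13951
Population now: 0–14=1504, 15–29=1241, 30–44=4011, 45–59=4774, 60–74=3916, 75–89=12477, 90+=13951
Dependents (band 0–14 + band 90+) = 1504 + 13951 = 15455; working-age = 26419; ratio = 15455/26419 × 100 = 58.5

58.5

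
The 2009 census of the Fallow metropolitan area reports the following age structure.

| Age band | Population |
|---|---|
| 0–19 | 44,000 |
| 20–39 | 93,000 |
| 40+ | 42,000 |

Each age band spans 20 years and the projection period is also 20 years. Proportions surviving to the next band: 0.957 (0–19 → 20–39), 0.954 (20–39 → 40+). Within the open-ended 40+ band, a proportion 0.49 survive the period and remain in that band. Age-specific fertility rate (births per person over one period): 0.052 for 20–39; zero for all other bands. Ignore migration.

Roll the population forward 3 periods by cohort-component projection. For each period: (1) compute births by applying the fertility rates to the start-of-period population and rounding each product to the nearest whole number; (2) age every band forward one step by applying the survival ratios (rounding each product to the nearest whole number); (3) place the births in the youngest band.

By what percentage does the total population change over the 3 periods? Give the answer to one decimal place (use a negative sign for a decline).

-70.6

(Bands numbered youngest = 1 to oldest = 3.)
After projecting period 1:
Births: 93000 × 0.052 = 4836
Band 2: 44000 × 0.957 = 42108
Band 3: 93000 × 0.954 + 42000 × 0.49 = 88722 + 20580 = 109302
→ [4836, 42108, 109302]
After projecting period 2:
Births: 42108 × 0.052 = 2190
Band 2: 4836 × 0.957 = 4628
Band 3: 42108 × 0.954 + 109302 × 0.49 = 40171 + 53558 = 93729
→ [2190, 4628, 93729]
After projecting period 3:
Births: 4628 × 0.052 = 241
Band 2: 2190 × 0.957 = 2096
Band 3: 4628 × 0.954 + 93729 × 0.49 = 4415 + 45927 = 50342
→ [241, 2096, 50342]
Total: 179000 → 52679; change = -126321; percentage change = -70.6%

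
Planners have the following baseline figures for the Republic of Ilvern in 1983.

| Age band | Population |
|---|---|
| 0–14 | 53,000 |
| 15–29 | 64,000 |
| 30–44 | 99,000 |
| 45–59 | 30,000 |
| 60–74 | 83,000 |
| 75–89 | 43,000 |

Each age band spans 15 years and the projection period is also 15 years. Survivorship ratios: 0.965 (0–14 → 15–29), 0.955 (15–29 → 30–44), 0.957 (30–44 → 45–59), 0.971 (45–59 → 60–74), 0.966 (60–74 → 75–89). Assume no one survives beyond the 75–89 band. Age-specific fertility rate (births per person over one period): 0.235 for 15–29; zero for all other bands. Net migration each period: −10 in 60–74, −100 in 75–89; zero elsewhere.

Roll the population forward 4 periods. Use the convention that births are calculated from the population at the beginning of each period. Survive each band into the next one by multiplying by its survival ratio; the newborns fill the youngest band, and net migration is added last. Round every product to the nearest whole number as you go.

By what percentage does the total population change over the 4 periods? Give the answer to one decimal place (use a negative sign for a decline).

Period 1.
Births: 64000 × 0.235 = 15040
15–29: 53000 × 0.965 = 51145
30–44: 64000 × 0.955 = 61120
45–59: 99000 × 0.957 = 94743
60–74: 30000 × 0.971 = 29130
75–89: 83000 × 0.966 = 80178
Net migration: 60–74 − 10 → 29120; 75–89 − 100 → 80078
→ [15040, 51145, 61120, 94743, 29120, 80078]
Period 2.
Births: 51145 × 0.235 = 12019
15–29: 15040 × 0.965 = 14514
30–44: 51145 × 0.955 = 48843
45–59: 61120 × 0.957 = 58492
60–74: 94743 × 0.971 = 91995
75–89: 29120 × 0.966 = 28130
Net migration: 60–74 − 10 → 91985; 75–89 − 100 → 28030
→ [12019, 14514, 48843, 58492, 91985, 28030]
Period 3.
Births: 14514 × 0.235 = 3411
15–29: 12019 × 0.965 = 11598
30–44: 14514 × 0.955 = 13861
45–59: 48843 × 0.957 = 46743
60–74: 58492 × 0.971 = 56796
75–89: 91985 × 0.966 = 88858
Net migration: 60–74 − 10 → 56786; 75–89 − 100 → 88758
→ [3411, 11598, 13861, 46743, 56786, 88758]
Period 4.
Births: 11598 × 0.235 = 2726
15–29: 3411 × 0.965 = 3292
30–44: 11598 × 0.955 = 11076
45–59: 13861 × 0.957 = 13265
60–74: 46743 × 0.971 = 45387
75–89: 56786 × 0.966 = 54855
Net migration: 60–74 − 10 → 45377; 75–89 − 100 → 54755
→ [2726, 3292, 11076, 13265, 45377, 54755]
Total: 372000 → 130491; change = -241509; percentage change = -64.9%

-64.9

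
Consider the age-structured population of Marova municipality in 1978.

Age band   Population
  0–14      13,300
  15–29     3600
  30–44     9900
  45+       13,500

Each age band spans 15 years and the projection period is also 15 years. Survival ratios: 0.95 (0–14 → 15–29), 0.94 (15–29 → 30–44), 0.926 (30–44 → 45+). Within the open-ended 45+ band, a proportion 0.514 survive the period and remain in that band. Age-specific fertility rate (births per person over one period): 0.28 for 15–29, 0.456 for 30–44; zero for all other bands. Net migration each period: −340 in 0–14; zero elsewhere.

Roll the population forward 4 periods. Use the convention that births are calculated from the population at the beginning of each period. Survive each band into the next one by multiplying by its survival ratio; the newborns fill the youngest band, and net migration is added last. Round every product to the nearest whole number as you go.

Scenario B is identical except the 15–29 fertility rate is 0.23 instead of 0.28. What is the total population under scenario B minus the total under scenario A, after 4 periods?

After projecting period 1:
Births: 3600 × 0.28 = 1008 ; 9900 × 0.456 = 4514 ⇒ total 5522
15–29: 13300 × 0.95 = 12635
30–44: 3600 × 0.94 = 3384
45+: 9900 × 0.926 + 13500 × 0.514 = 9167 + 6939 = 16106
Net migration: 0–14 − 340 → 5182
Population now: 0–14=5182, 15–29=12635, 30–44=3384, 45+=16106
After projecting period 2:
Births: 12635 × 0.28 = 3538 ; 3384 × 0.456 = 1543 ⇒ total 5081
15–29: 5182 × 0.95 = 4923
30–44: 12635 × 0.94 = 11877
45+: 3384 × 0.926 + 16106 × 0.514 = 3134 + 8278 = 11412
Net migration: 0–14 − 340 → 4741
Population now: 0–14=4741, 15–29=4923, 30–44=11877, 45+=11412
After projecting period 3:
Births: 4923 × 0.28 = 1378 ; 11877 × 0.456 = 5416 ⇒ total 6794
15–29: 4741 × 0.95 = 4504
30–44: 4923 × 0.94 = 4628
45+: 11877 × 0.926 + 11412 × 0.514 = 10998 + 5866 = 16864
Net migration: 0–14 − 340 → 6454
Population now: 0–14=6454, 15–29=4504, 30–44=4628, 45+=16864
After projecting period 4:
Births: 4504 × 0.28 = 1261 ; 4628 × 0.456 = 2110 ⇒ total 3371
15–29: 6454 × 0.95 = 6131
30–44: 4504 × 0.94 = 4234
45+: 4628 × 0.926 + 16864 × 0.514 = 4286 + 8668 = 12954
Net migration: 0–14 − 340 → 3031
Population now: 0–14=3031, 15–29=6131, 30–44=4234, 45+=12954
Scenario A total after 4 periods: 26350
Scenario B projection —
After projecting period 1:
Births: 3600 × 0.23 = 828 ; 9900 × 0.456 = 4514 ⇒ total 5342
15–29: 13300 × 0.95 = 12635
30–44: 3600 × 0.94 = 3384
45+: 9900 × 0.926 + 13500 × 0.514 = 9167 + 6939 = 16106
Net migration: 0–14 − 340 → 5002
Population now: 0–14=5002, 15–29=12635, 30–44=3384, 45+=16106
After projecting period 2:
Births: 12635 × 0.23 = 2906 ; 3384 × 0.456 = 1543 ⇒ total 4449
15–29: 5002 × 0.95 = 4752
30–44: 12635 × 0.94 = 11877
45+: 3384 × 0.926 + 16106 × 0.514 = 3134 + 8278 = 11412
Net migration: 0–14 − 340 → 4109
Population now: 0–14=4109, 15–29=4752, 30–44=11877, 45+=11412
After projecting period 3:
Births: 4752 × 0.23 = 1093 ; 11877 × 0.456 = 5416 ⇒ total 6509
15–29: 4109 × 0.95 = 3904
30–44: 4752 × 0.94 = 4467
45+: 11877 × 0.926 + 11412 × 0.514 = 10998 + 5866 = 16864
Net migration: 0–14 − 340 → 6169
Population now: 0–14=6169, 15–29=3904, 30–44=4467, 45+=16864
After projecting period 4:
Births: 3904 × 0.23 = 898 ; 4467 × 0.456 = 2037 ⇒ total 2935
15–29: 6169 × 0.95 = 5861
30–44: 3904 × 0.94 = 3670
45+: 4467 × 0.926 + 16864 × 0.514 = 4136 + 8668 = 12804
Net migration: 0–14 − 340 → 2595
Population now: 0–14=2595, 15–29=5861, 30–44=3670, 45+=12804
Scenario B total after 4 periods: 24930
Difference B − A = 24930 − 26350 = -1420

-1420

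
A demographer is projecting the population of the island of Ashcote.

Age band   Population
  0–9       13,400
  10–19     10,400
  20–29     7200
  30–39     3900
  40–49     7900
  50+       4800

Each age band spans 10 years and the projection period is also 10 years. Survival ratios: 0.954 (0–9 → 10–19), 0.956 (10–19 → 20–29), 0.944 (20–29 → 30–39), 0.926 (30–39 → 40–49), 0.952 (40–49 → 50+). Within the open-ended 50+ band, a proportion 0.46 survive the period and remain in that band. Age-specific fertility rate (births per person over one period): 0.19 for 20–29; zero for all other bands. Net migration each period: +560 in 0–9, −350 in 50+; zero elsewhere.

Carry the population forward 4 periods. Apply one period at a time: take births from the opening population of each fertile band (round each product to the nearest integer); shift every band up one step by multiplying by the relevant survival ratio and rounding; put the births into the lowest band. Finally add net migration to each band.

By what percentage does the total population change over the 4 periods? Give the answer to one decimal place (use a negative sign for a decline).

[period 1]
Births: 7200 × 0.19 = 1368
10–19: 13400 × 0.954 = 12784
20–29: 10400 × 0.956 = 9942
30–39: 7200 × 0.944 = 6797
40–49: 3900 × 0.926 = 3611
50+: 7900 × 0.952 + 4800 × 0.46 = 7521 + 2208 = 9729
Net migration: 0–9 + 560 → 1928; 50+ − 350 → 9379
Population now: 0–9=1928, 10–19=12784, 20–29=9942, 30–39=6797, 40–49=3611, 50+=9379
[period 2]
Births: 9942 × 0.19 = 1889
10–19: 1928 × 0.954 = 1839
20–29: 12784 × 0.956 = 12222
30–39: 9942 × 0.944 = 9385
40–49: 6797 × 0.926 = 6294
50+: 3611 × 0.952 + 9379 × 0.46 = 3438 + 4314 = 7752
Net migration: 0–9 + 560 → 2449; 50+ − 350 → 7402
Population now: 0–9=2449, 10–19=1839, 20–29=12222, 30–39=9385, 40–49=6294, 50+=7402
[period 3]
Births: 12222 × 0.19 = 2322
10–19: 2449 × 0.954 = 2336
20–29: 1839 × 0.956 = 1758
30–39: 12222 × 0.944 = 11538
40–49: 9385 × 0.926 = 8691
50+: 6294 × 0.952 + 7402 × 0.46 = 5992 + 3405 = 9397
Net migration: 0–9 + 560 → 2882; 50+ − 350 → 9047
Population now: 0–9=2882, 10–19=2336, 20–29=1758, 30–39=11538, 40–49=8691, 50+=9047
[period 4]
Births: 1758 × 0.19 = 334
10–19: 2882 × 0.954 = 2749
20–29: 2336 × 0.956 = 2233
30–39: 1758 × 0.944 = 1660
40–49: 11538 × 0.926 = 10684
50+: 8691 × 0.952 + 9047 × 0.46 = 8274 + 4162 = 12436
Net migration: 0–9 + 560 → 894; 50+ − 350 → 12086
Population now: 0–9=894, 10–19=2749, 20–29=2233, 30–39=1660, 40–49=10684, 50+=12086
Total: 47600 → 30306; change = -17294; percentage change = -36.3%

-36.3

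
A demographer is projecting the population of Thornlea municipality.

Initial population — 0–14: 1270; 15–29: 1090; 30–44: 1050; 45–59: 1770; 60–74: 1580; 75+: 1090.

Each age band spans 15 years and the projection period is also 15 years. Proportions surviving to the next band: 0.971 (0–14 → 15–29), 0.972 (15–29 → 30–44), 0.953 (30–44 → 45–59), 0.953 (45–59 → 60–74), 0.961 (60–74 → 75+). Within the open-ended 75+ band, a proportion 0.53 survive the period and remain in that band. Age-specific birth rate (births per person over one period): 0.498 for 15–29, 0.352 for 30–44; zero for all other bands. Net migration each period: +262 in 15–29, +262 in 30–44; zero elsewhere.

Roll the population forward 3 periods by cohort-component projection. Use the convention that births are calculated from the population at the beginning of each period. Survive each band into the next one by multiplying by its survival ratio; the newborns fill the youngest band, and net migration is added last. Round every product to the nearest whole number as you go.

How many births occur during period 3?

Period 1:
Births: 1090 * 0.498 = 543, 1050 * 0.352 = 370 → 913
15–29: 1270 * 0.971 = 1233
30–44: 1090 * 0.972 = 1059
45–59: 1050 * 0.953 = 1001
60–74: 1770 * 0.953 = 1687
75+: 1580 * 0.961 + 1090 * 0.53 = 1518 + 578 = 2096
Net migration: 15–29 + 262 → 1495; 30–44 + 262 → 1321
Population now: 0–14=913, 15–29=1495, 30–44=1321, 45–59=1001, 60–74=1687, 75+=2096
Period 2:
Births: 1495 * 0.498 = 745, 1321 * 0.352 = 465 → 1210
15–29: 913 * 0.971 = 887
30–44: 1495 * 0.972 = 1453
45–59: 1321 * 0.953 = 1259
60–74: 1001 * 0.953 = 954
75+: 1687 * 0.961 + 2096 * 0.53 = 1621 + 1111 = 2732
Net migration: 15–29 + 262 → 1149; 30–44 + 262 → 1715
Population now: 0–14=1210, 15–29=1149, 30–44=1715, 45–59=1259, 60–74=954, 75+=2732
Period 3:
Births: 1149 * 0.498 = 572, 1715 * 0.352 = 604 → 1176
15–29: 1210 * 0.971 = 1175
30–44: 1149 * 0.972 = 1117
45–59: 1715 * 0.953 = 1634
60–74: 1259 * 0.953 = 1200
75+: 954 * 0.961 + 2732 * 0.53 = 917 + 1448 = 2365
Net migration: 15–29 + 262 → 1437; 30–44 + 262 → 1379
Population now: 0–14=1176, 15–29=1437, 30–44=1379, 45–59=1634, 60–74=1200, 75+=2365

1176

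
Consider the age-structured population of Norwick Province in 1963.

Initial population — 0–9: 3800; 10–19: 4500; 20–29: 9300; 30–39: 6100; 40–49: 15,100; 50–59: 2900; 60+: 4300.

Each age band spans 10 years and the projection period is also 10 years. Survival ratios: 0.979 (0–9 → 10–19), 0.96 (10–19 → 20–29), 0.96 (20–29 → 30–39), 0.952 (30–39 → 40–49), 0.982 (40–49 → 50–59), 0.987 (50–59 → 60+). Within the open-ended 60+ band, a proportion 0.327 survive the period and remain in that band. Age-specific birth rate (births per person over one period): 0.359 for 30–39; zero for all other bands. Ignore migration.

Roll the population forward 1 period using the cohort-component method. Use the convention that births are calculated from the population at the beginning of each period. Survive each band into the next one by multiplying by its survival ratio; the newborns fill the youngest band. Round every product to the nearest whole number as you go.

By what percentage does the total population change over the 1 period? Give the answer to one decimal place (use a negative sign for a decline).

-4.2

(Bands numbered youngest = 1 to oldest = 7.)
— Period 1 —
Births: 6100 × 0.359 = 2190
Band 2: 3800 × 0.979 = 3720
Band 3: 4500 × 0.96 = 4320
Band 4: 9300 × 0.96 = 8928
Band 5: 6100 × 0.952 = 5807
Band 6: 15100 × 0.982 = 14828
Band 7: 2900 × 0.987 + 4300 × 0.327 = 2862 + 1406 = 4268
Giving 2190 / 3720 / 4320 / 8928 / 5807 / 14828 / 4268.
Total: 46000 → 44061; change = -1939; percentage change = -4.2%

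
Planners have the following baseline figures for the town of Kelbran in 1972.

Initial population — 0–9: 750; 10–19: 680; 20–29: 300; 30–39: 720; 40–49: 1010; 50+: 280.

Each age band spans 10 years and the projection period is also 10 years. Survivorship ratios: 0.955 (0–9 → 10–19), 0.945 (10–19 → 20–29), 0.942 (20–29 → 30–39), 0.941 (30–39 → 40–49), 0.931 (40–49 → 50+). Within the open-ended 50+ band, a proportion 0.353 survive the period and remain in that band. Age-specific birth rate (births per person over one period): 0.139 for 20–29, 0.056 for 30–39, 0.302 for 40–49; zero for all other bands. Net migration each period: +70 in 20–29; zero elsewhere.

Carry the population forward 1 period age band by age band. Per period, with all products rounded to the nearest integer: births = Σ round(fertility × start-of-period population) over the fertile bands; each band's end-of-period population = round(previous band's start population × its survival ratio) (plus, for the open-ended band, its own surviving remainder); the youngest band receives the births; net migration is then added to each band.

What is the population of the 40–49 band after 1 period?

678

— Period 1 —
Births: 300 × 0.139 = 42, 720 × 0.056 = 40, 1010 × 0.302 = 305 — total 387
10–19: 750 × 0.955 = 716
20–29: 680 × 0.945 = 643
30–39: 300 × 0.942 = 283
40–49: 720 × 0.941 = 678
50+: 1010 × 0.931 + 280 × 0.353 = 940 + 99 = 1039
Net migration: 20–29 + 70 → 713
Population now: 0–9=387, 10–19=716, 20–29=713, 30–39=283, 40–49=678, 50+=1039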